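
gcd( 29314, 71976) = 2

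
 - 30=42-72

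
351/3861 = 1/11 =0.09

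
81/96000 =27/32000 =0.00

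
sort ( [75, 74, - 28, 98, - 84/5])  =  [ - 28, - 84/5, 74, 75,98]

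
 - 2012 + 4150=2138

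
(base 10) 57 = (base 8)71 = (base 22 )2D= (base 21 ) 2F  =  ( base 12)49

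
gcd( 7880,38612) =788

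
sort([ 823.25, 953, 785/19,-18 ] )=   [ - 18,785/19,823.25,953]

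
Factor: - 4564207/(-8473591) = 7^(- 1)*23^(-1) *52631^(-1)*4564207^1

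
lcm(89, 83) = 7387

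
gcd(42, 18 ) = 6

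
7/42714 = 1/6102 = 0.00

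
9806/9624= 1 + 91/4812 = 1.02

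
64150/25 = 2566  =  2566.00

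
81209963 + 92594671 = 173804634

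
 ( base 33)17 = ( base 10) 40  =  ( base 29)1b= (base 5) 130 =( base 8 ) 50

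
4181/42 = 4181/42 = 99.55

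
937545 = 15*62503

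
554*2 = 1108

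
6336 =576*11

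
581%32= 5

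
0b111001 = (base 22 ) 2d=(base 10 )57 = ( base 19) 30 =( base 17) 36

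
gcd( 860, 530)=10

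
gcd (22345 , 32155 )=545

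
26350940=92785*284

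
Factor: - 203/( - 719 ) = 7^1*29^1*719^( - 1 )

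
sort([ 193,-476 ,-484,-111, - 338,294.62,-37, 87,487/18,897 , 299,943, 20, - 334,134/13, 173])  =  [-484,-476, -338,  -  334, -111,-37,134/13 , 20,487/18 , 87,173, 193 , 294.62,299, 897, 943]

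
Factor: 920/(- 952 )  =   - 115/119 = - 5^1*7^(  -  1)*17^( - 1 )*23^1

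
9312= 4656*2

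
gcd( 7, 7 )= 7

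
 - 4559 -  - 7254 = 2695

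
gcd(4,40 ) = 4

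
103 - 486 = - 383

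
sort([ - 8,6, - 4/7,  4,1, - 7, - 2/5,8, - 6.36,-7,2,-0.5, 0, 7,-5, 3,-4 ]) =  [ - 8, - 7,-7,  -  6.36,  -  5,- 4, - 4/7,- 0.5,  -  2/5, 0, 1,2, 3, 4,6,  7, 8 ] 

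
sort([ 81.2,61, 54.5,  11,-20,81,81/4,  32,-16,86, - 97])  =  [ - 97, - 20, - 16,11,81/4, 32, 54.5, 61,81 , 81.2, 86]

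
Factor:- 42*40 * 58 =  - 2^5*3^1*5^1 *7^1* 29^1= - 97440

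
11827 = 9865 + 1962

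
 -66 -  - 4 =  - 62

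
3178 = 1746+1432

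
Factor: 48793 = 59^1*827^1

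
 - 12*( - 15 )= 180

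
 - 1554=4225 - 5779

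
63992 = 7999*8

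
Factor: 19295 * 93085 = 1796075075 = 5^2* 17^1*227^1*18617^1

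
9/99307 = 9/99307 = 0.00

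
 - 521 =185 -706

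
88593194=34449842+54143352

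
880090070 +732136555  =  1612226625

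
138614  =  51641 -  - 86973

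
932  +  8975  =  9907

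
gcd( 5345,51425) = 5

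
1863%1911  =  1863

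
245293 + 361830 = 607123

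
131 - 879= - 748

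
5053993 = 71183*71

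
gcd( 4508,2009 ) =49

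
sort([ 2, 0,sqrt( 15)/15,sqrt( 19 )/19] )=[ 0,sqrt(19 ) /19 , sqrt (15)/15,2 ]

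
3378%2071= 1307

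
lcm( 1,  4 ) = 4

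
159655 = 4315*37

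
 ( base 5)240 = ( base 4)1012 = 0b1000110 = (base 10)70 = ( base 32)26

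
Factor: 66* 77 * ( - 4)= -20328 = - 2^3 * 3^1*  7^1*11^2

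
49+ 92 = 141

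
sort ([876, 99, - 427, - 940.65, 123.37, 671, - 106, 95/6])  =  [-940.65,-427,-106, 95/6,99,  123.37,671,876]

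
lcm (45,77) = 3465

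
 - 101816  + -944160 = -1045976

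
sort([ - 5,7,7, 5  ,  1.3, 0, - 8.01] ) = [ - 8.01, - 5,0,1.3, 5, 7, 7 ]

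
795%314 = 167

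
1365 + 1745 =3110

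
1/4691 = 1/4691   =  0.00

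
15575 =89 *175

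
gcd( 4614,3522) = 6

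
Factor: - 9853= - 59^1*167^1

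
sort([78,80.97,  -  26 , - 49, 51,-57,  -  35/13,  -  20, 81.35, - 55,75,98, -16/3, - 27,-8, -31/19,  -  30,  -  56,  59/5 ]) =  [  -  57,- 56, - 55, - 49 , - 30, -27, - 26, - 20, - 8 ,  -  16/3, - 35/13,  -  31/19, 59/5, 51 , 75,  78,80.97,81.35,98 ] 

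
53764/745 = 72 + 124/745 = 72.17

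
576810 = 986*585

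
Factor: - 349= - 349^1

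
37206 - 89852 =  - 52646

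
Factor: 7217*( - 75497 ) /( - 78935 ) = 544861849/78935 = 5^( - 1 )*7^1*17^1*1031^1*4441^1*15787^( - 1)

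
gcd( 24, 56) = 8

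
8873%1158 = 767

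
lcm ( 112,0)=0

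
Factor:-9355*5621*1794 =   -  2^1 *3^1*5^1*7^1* 11^1*13^1*23^1*73^1  *1871^1 = - 94336512270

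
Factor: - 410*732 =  - 2^3*3^1* 5^1*41^1*61^1 = - 300120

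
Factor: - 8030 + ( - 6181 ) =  - 3^2*1579^1 = - 14211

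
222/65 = 3 + 27/65 = 3.42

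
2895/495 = 5  +  28/33 =5.85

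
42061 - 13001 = 29060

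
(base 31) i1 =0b1000101111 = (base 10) 559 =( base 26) LD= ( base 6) 2331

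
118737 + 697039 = 815776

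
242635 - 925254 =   -  682619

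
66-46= 20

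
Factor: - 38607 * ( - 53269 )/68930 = 2056556283/68930  =  2^ ( - 1)*3^1 * 5^ ( - 1)*17^1*61^( - 1)*113^ (-1 )*757^1*53269^1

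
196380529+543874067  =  740254596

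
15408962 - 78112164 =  - 62703202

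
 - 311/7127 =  - 311/7127= - 0.04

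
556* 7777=4324012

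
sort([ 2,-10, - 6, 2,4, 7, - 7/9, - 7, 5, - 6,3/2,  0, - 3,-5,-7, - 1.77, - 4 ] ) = [ - 10, - 7, - 7, - 6, - 6,- 5, - 4, - 3, -1.77 , - 7/9,0,3/2,2, 2,4,5,7 ]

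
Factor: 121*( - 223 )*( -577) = 11^2*223^1*577^1 =15569191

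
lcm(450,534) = 40050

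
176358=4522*39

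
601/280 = 2 + 41/280 = 2.15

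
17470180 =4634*3770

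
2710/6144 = 1355/3072 = 0.44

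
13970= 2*6985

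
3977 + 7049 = 11026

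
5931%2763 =405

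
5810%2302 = 1206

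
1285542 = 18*71419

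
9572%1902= 62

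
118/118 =1 = 1.00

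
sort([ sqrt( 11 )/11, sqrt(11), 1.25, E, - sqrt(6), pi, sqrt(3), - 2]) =[  -  sqrt ( 6) , - 2,sqrt(11 ) /11,  1.25,sqrt( 3 ),E,pi, sqrt( 11)]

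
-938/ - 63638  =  469/31819= 0.01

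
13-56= - 43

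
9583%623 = 238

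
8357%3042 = 2273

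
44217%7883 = 4802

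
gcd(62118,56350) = 14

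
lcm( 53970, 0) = 0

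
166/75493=166/75493=0.00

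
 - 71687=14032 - 85719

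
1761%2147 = 1761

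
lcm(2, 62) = 62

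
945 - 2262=-1317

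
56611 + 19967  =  76578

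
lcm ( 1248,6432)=83616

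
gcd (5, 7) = 1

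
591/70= 591/70 = 8.44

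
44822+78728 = 123550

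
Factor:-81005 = -5^1 *17^1*953^1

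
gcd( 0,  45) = 45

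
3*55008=165024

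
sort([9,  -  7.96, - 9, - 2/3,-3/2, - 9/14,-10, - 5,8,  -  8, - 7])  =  [  -  10,  -  9, - 8,-7.96, - 7, - 5, - 3/2,  -  2/3,  -  9/14, 8,9 ] 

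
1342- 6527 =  - 5185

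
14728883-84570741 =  - 69841858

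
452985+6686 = 459671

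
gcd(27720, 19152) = 504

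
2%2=0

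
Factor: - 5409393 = -3^1*11^1 * 23^1*7127^1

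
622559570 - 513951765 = 108607805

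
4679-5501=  - 822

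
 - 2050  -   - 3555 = 1505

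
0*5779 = 0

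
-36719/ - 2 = 36719/2 = 18359.50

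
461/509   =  461/509=0.91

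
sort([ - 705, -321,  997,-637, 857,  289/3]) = [ - 705, - 637,  -  321,  289/3 , 857,997]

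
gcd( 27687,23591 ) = 1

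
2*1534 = 3068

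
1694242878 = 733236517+961006361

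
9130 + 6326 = 15456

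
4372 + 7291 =11663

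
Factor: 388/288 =2^(-3 )*3^( - 2 )*97^1= 97/72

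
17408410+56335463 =73743873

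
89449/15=89449/15 = 5963.27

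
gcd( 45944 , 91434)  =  2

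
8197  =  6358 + 1839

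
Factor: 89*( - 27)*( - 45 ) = 108135 = 3^5*5^1 * 89^1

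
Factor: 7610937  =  3^1*37^1*68567^1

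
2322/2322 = 1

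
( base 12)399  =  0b1000100101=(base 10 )549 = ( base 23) 10K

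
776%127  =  14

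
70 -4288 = -4218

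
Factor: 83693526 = 2^1* 3^1 * 7^1*191^1*10433^1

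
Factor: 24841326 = 2^1*3^1*41^1*100981^1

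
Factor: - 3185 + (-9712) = -12897 = -3^2*1433^1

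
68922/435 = 158  +  64/145 = 158.44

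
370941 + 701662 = 1072603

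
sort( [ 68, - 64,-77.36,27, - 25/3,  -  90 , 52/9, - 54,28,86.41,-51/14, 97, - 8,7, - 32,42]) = [-90,-77.36 ,-64,-54,  -  32,-25/3, - 8, - 51/14,52/9 , 7,27,28, 42,68,86.41,97 ] 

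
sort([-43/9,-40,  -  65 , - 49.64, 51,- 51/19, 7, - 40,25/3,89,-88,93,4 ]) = [-88,-65, - 49.64, - 40 ,-40,-43/9,- 51/19,4,7, 25/3, 51,89,  93]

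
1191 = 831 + 360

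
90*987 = 88830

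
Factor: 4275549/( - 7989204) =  - 20073/37508 = -2^ ( - 2 )*3^1*6691^1*9377^ ( - 1)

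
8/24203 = 8/24203 = 0.00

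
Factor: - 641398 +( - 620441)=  -3^1  *420613^1  =  - 1261839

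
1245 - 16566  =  -15321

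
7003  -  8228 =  - 1225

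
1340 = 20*67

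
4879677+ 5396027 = 10275704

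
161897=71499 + 90398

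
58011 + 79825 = 137836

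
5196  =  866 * 6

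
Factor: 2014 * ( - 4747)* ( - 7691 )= 73529482478 = 2^1*19^1*47^1 * 53^1*101^1* 7691^1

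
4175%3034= 1141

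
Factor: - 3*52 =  - 2^2* 3^1*13^1 = - 156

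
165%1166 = 165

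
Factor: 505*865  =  436825 = 5^2*101^1*173^1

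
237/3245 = 237/3245=0.07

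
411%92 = 43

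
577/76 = 577/76 = 7.59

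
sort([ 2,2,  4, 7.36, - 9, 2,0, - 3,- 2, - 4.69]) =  [ - 9, - 4.69, - 3, - 2,0, 2,2,  2,4,7.36] 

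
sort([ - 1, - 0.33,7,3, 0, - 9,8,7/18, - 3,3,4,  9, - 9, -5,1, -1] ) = [ - 9, - 9, - 5, - 3, - 1 ,- 1, -0.33, 0,7/18,1, 3,3,4, 7, 8,9]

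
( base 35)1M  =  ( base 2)111001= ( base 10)57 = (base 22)2D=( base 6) 133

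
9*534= 4806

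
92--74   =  166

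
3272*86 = 281392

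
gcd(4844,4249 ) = 7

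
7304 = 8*913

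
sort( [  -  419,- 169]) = [-419, - 169]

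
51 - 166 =-115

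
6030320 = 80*75379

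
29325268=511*57388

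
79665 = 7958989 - 7879324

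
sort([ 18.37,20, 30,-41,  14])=[- 41,14,  18.37,20,30] 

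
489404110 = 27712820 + 461691290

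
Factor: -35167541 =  - 35167541^1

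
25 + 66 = 91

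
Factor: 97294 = 2^1 *48647^1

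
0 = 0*934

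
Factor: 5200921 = 11^1*23^1*61^1*337^1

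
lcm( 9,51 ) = 153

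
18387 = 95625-77238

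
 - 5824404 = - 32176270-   -  26351866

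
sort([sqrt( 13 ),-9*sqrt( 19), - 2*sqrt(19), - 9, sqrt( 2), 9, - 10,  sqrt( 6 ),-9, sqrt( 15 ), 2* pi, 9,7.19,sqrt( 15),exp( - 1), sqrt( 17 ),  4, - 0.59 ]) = [ - 9*sqrt(19 ),-10, - 9, - 9, - 2 *sqrt( 19), - 0.59,exp( - 1),sqrt( 2 ), sqrt( 6),sqrt( 13),sqrt( 15) , sqrt(15), 4, sqrt (17 ),2*pi , 7.19, 9,  9]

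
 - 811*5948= -4823828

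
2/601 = 2/601= 0.00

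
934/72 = 12 + 35/36 =12.97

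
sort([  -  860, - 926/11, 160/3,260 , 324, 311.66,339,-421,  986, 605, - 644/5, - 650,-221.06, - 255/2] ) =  [ - 860,-650,-421, - 221.06, - 644/5, -255/2,-926/11,160/3, 260, 311.66,  324, 339, 605, 986 ] 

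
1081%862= 219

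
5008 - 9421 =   -  4413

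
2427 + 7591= 10018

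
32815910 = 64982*505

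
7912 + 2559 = 10471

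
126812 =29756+97056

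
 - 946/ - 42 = 22+11/21 = 22.52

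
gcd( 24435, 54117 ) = 9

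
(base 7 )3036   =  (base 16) 420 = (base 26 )1EG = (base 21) 286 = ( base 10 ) 1056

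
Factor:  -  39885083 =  - 7^1*73^1*89^1 * 877^1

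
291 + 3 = 294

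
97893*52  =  5090436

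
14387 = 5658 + 8729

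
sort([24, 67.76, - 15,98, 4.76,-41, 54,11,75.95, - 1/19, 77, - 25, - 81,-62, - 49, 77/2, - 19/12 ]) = [ - 81, - 62, - 49, - 41,  -  25, - 15, - 19/12,  -  1/19,4.76, 11, 24 , 77/2, 54, 67.76,75.95,77, 98 ]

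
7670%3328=1014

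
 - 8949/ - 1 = 8949/1 = 8949.00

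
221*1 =221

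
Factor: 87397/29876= 901/308 = 2^ (  -  2 )*7^(  -  1 )*11^( - 1)*17^1*53^1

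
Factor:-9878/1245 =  - 2^1*3^( - 1)*5^(  -  1 )*11^1 *83^( - 1)*449^1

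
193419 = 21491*9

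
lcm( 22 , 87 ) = 1914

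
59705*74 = 4418170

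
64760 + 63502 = 128262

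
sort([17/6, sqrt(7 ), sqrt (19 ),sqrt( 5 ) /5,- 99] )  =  [ - 99, sqrt(5 ) /5, sqrt(7 ),  17/6, sqrt( 19) ] 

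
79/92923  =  79/92923 = 0.00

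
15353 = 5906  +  9447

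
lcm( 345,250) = 17250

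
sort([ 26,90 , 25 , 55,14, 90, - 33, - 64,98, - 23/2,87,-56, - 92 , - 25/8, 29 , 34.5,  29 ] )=[ - 92 , - 64,-56,  -  33,-23/2,  -  25/8,14, 25,26, 29,29, 34.5,55, 87, 90, 90, 98 ]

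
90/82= 1 + 4/41=1.10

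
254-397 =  - 143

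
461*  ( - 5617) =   -  2589437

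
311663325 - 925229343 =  - 613566018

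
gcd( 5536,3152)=16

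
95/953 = 95/953 = 0.10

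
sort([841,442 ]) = [ 442 , 841 ]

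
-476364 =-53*8988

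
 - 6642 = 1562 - 8204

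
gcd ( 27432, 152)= 8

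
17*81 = 1377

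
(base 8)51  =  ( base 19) 23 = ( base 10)41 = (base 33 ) 18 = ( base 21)1k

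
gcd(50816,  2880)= 64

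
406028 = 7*58004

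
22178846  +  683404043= 705582889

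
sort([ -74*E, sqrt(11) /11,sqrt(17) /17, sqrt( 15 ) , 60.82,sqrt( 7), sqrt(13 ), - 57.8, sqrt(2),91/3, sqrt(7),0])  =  [ - 74*E,- 57.8, 0,sqrt( 17) /17, sqrt(11) /11, sqrt (2 ),sqrt ( 7)  ,  sqrt( 7),sqrt ( 13 ), sqrt(15 ), 91/3,60.82]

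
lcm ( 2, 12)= 12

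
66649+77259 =143908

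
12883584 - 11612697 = 1270887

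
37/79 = 37/79 = 0.47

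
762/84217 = 762/84217 = 0.01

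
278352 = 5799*48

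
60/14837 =60/14837 = 0.00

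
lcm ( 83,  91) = 7553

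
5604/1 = 5604 = 5604.00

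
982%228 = 70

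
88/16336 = 11/2042 = 0.01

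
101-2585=-2484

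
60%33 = 27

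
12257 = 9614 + 2643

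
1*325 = 325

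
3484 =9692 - 6208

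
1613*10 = 16130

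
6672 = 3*2224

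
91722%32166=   27390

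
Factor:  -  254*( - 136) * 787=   2^4*17^1* 127^1*787^1 = 27186128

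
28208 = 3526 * 8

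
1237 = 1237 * 1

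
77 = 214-137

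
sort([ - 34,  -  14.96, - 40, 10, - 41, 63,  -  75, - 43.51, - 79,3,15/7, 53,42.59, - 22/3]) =[- 79, - 75,-43.51, -41 , - 40,- 34, - 14.96,- 22/3, 15/7, 3, 10 , 42.59,53, 63]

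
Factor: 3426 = 2^1 *3^1*571^1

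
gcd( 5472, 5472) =5472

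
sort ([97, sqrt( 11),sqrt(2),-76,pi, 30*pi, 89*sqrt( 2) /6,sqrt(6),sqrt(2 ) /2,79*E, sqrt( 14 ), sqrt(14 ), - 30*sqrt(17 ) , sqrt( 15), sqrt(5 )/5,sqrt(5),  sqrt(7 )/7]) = [ - 30*sqrt(17),-76 , sqrt( 7 ) /7, sqrt(5 )/5, sqrt (2)/2, sqrt( 2 ), sqrt(5), sqrt( 6 ),pi, sqrt(11),sqrt (14), sqrt( 14)  ,  sqrt( 15 ), 89 * sqrt( 2 ) /6,30*pi,97, 79*E ]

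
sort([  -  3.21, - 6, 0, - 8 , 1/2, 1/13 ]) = [-8,  -  6, - 3.21, 0,1/13, 1/2 ] 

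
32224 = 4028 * 8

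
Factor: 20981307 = 3^1*6993769^1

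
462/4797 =154/1599 = 0.10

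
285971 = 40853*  7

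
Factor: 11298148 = 2^2 * 769^1*3673^1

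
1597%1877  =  1597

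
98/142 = 49/71 = 0.69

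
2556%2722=2556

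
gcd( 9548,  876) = 4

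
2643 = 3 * 881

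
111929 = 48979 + 62950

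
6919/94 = 6919/94 = 73.61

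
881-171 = 710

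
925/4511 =925/4511 =0.21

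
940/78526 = 470/39263 =0.01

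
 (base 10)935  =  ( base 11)780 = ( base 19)2B4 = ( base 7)2504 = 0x3a7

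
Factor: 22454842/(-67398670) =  - 11227421/33699335 = -  5^( - 1 )  *  41^(-1 ) * 164387^( - 1)*11227421^1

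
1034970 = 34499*30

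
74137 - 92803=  - 18666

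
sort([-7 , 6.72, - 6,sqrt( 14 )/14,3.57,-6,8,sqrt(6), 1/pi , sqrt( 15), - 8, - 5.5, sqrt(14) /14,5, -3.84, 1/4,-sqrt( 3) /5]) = [ - 8, -7,-6 , - 6,  -  5.5, - 3.84, - sqrt( 3) /5,  1/4,sqrt (14)/14 , sqrt(14 ) /14,1/pi,sqrt (6 ),3.57,sqrt( 15),5,6.72,8]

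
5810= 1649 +4161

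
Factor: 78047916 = 2^2*3^1 *1663^1*3911^1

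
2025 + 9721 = 11746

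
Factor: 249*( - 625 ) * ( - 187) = 29101875= 3^1*5^4*11^1 * 17^1*83^1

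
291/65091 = 97/21697= 0.00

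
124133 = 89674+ 34459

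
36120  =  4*9030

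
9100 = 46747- 37647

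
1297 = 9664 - 8367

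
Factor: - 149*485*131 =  - 9466715 =- 5^1*97^1*131^1*149^1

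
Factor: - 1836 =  - 2^2*3^3  *17^1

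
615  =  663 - 48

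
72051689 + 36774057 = 108825746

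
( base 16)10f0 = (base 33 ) 3WD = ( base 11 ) 3292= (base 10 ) 4336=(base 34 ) 3pi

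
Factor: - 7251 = -3^1*2417^1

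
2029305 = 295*6879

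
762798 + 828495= 1591293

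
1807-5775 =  - 3968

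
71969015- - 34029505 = 105998520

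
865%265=70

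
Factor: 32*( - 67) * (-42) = 2^6*3^1*7^1*67^1 = 90048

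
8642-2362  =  6280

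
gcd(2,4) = 2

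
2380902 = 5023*474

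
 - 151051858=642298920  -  793350778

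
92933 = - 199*( - 467)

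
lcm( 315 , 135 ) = 945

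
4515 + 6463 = 10978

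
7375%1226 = 19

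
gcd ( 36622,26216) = 2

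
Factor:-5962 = -2^1*11^1*271^1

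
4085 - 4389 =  - 304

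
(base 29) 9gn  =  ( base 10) 8056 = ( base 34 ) 6ww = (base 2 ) 1111101111000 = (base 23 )F56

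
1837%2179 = 1837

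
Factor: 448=2^6*7^1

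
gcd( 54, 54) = 54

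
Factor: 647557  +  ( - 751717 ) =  - 2^5*3^1*5^1  *  7^1*31^1 = -  104160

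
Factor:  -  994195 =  -5^1*198839^1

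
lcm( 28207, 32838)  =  2200146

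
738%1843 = 738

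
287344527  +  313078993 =600423520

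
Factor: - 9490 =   -  2^1 * 5^1*13^1*73^1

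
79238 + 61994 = 141232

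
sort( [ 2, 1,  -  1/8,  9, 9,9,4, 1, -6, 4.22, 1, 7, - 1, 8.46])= [ - 6,-1,-1/8,  1, 1, 1, 2, 4, 4.22,7, 8.46, 9, 9,9] 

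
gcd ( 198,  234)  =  18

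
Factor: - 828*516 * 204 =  - 87158592= - 2^6*3^4*17^1 * 23^1*43^1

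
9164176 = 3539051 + 5625125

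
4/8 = 1/2 = 0.50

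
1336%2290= 1336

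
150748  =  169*892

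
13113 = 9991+3122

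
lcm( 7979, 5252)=414908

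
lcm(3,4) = 12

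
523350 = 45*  11630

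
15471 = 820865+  -805394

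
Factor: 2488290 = 2^1*3^1*5^1*7^1*17^2*41^1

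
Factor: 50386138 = 2^1*11^1* 19^1*149^1 * 809^1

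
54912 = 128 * 429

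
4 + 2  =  6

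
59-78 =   -  19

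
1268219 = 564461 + 703758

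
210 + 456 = 666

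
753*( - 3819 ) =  - 2875707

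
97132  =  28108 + 69024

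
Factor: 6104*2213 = 13508152 =2^3*7^1*109^1* 2213^1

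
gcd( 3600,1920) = 240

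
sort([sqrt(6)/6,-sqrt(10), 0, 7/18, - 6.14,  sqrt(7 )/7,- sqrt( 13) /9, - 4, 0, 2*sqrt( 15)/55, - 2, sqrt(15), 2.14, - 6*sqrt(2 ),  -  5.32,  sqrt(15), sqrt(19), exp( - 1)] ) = [ - 6*sqrt(2 ), - 6.14, - 5.32, - 4, - sqrt(10 ), - 2,-sqrt(13)/9,0, 0, 2 *sqrt(15 ) /55, exp( - 1), sqrt(7)/7,  7/18 , sqrt(6)/6,2.14 , sqrt(15), sqrt( 15 ), sqrt(19)]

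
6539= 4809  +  1730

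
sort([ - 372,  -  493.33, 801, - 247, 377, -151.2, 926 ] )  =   [ - 493.33, - 372, - 247 ,-151.2, 377,801,926]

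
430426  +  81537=511963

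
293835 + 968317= 1262152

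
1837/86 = 1837/86=21.36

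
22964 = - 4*( - 5741) 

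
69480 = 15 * 4632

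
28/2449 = 28/2449 = 0.01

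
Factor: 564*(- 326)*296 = -54423744 = -  2^6*3^1*37^1*47^1*163^1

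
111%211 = 111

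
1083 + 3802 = 4885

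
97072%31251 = 3319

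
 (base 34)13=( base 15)27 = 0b100101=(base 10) 37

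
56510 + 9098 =65608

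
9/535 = 9/535 = 0.02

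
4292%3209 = 1083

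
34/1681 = 34/1681  =  0.02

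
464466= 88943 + 375523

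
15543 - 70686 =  - 55143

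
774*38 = 29412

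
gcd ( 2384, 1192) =1192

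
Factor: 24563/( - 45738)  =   - 2^( -1)*  3^( - 3)*29^1 = - 29/54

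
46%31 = 15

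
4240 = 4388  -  148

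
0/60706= 0 = 0.00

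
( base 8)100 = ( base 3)2101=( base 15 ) 44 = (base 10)64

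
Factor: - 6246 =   -  2^1*3^2*347^1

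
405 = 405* 1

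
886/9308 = 443/4654 = 0.10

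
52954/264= 200 +7/12 = 200.58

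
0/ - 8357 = 0/1 = -0.00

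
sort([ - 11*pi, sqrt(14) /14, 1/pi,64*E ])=[ - 11*pi, sqrt(14)/14, 1/pi,64*E ]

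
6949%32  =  5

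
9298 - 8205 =1093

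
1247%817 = 430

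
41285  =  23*1795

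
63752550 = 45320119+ 18432431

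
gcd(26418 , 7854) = 714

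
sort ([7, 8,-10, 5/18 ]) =[ - 10, 5/18,7,8]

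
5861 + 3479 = 9340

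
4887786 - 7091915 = -2204129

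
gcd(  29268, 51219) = 7317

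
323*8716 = 2815268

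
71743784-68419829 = 3323955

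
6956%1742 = 1730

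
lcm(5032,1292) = 95608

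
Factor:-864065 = -5^1 *61^1 * 2833^1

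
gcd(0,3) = 3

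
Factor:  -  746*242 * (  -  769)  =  138829108  =  2^2*11^2*373^1*769^1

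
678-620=58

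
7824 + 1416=9240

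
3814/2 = 1907 = 1907.00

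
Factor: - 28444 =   -  2^2*13^1*547^1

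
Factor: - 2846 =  - 2^1*1423^1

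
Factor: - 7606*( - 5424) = 41254944 = 2^5*3^1*113^1*3803^1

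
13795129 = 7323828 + 6471301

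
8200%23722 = 8200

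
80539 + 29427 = 109966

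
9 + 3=12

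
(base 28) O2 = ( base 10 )674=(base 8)1242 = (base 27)OQ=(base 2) 1010100010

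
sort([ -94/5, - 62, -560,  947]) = [ - 560, - 62, - 94/5,947]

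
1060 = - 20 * ( - 53)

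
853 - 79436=- 78583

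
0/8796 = 0 = 0.00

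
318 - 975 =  - 657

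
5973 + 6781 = 12754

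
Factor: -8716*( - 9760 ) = 85068160 = 2^7*5^1*61^1*2179^1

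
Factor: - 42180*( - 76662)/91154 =2^2*3^3*5^1*7^( - 1 )*17^(-1 )*19^1*37^1*383^(-1)*4259^1 = 1616801580/45577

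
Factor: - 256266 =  - 2^1 * 3^2*23^1*619^1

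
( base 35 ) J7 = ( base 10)672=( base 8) 1240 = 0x2A0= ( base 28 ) o0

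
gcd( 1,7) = 1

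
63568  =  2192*29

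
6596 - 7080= - 484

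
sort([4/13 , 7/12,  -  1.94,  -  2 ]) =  [ - 2 ,- 1.94, 4/13, 7/12] 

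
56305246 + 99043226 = 155348472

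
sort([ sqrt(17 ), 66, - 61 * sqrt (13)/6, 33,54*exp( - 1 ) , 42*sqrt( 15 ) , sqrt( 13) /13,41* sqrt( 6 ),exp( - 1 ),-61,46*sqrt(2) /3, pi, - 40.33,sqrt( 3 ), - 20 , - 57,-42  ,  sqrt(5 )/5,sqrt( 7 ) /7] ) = [ - 61 , - 57, - 42,-40.33 , - 61*sqrt(13) /6, - 20 , sqrt(13 )/13,exp( - 1),sqrt( 7)/7, sqrt(5 )/5,sqrt(3), pi,sqrt (17) , 54*exp( - 1) , 46*sqrt(2)/3, 33,66,41*sqrt(6 ), 42*sqrt(15 ) ]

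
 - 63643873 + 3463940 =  - 60179933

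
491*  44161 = 21683051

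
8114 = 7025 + 1089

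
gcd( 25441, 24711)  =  1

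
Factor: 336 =2^4*3^1*7^1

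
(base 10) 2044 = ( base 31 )23t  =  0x7FC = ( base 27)2LJ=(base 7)5650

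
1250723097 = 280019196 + 970703901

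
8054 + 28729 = 36783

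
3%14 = 3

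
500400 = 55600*9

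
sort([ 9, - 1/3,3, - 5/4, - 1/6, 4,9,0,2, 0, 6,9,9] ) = [ - 5/4, - 1/3,  -  1/6,0,0, 2, 3,4,6,9, 9, 9,9]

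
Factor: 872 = 2^3*109^1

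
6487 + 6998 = 13485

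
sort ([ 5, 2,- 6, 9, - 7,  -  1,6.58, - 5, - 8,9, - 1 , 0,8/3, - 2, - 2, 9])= [ - 8,  -  7, -6,  -  5, - 2, - 2,-1, - 1, 0,2,8/3, 5, 6.58,9, 9, 9] 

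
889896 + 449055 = 1338951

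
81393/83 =81393/83  =  980.64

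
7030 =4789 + 2241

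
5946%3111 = 2835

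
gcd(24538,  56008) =2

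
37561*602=22611722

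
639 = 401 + 238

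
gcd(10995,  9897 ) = 3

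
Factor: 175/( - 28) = - 25/4 = -2^(-2 ) * 5^2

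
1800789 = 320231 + 1480558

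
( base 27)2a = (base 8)100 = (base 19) 37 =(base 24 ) 2G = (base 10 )64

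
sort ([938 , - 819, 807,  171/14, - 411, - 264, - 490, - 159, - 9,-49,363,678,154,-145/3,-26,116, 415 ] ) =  [ - 819 , - 490, - 411,- 264, - 159, - 49, - 145/3  , - 26, - 9,171/14,116, 154, 363, 415,678,807,938 ]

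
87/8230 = 87/8230=0.01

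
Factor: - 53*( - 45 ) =3^2*5^1* 53^1 = 2385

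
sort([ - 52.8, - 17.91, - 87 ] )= [ - 87, - 52.8,-17.91 ] 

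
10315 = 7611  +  2704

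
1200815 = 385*3119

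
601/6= 601/6 = 100.17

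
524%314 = 210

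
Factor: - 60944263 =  - 89^1*684767^1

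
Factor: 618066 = 2^1*3^2*34337^1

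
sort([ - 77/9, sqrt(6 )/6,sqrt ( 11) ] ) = [ - 77/9, sqrt( 6 )/6, sqrt(11 ) ] 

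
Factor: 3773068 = 2^2*13^1*72559^1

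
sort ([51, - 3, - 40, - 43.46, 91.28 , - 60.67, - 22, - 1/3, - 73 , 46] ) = [ - 73,  -  60.67,- 43.46, - 40,-22, - 3 , - 1/3,  46 , 51, 91.28] 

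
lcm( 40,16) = 80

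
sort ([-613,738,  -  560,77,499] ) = [  -  613 , - 560, 77, 499,738 ] 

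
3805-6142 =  - 2337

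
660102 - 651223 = 8879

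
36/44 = 9/11 = 0.82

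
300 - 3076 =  - 2776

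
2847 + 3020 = 5867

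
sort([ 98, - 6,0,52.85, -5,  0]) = [ - 6, - 5,  0,  0, 52.85 , 98] 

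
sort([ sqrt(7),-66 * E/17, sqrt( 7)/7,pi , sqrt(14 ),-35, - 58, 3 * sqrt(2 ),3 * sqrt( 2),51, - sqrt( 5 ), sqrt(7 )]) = [ - 58,  -  35, - 66* E/17,-sqrt( 5),sqrt(7)/7,sqrt(7 ), sqrt( 7 ), pi,sqrt(14 ),3*sqrt(2 ), 3*sqrt(2),51 ]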